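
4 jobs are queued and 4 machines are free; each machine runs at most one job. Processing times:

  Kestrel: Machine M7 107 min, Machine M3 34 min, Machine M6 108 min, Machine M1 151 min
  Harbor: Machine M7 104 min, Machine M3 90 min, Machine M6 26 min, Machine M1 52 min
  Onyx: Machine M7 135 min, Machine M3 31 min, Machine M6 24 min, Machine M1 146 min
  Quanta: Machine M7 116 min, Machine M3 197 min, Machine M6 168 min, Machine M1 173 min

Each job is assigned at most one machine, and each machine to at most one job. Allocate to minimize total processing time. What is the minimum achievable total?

Optimal: Kestrel→Machine M3 (34 min), Harbor→Machine M1 (52 min), Onyx→Machine M6 (24 min), Quanta→Machine M7 (116 min) — total 34+52+24+116 = 226 min.
Row-greedy (each job in turn takes its cheapest remaining machine) gives 368 min, worse by 142.
Next-best assignment: Kestrel→Machine M6, Harbor→Machine M1, Onyx→Machine M3, Quanta→Machine M7 = 307 min.
Swapping Kestrel↔Onyx (Kestrel→Machine M6 108 min, Onyx→Machine M3 31 min) adds 81.
No other one-to-one assignment undercuts 226 min.

Min total: 226 min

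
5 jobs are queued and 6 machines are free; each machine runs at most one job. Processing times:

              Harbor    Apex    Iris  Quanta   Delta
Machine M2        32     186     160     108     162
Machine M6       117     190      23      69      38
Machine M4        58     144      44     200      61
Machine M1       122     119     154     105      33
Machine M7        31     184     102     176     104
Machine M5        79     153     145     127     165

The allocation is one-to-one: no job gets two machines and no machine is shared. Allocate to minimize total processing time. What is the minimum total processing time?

Min total: 330 min

This is the linear assignment problem.
Optimal: Harbor→Machine M7 (31 min), Apex→Machine M5 (153 min), Iris→Machine M4 (44 min), Quanta→Machine M6 (69 min), Delta→Machine M1 (33 min) — total 31+153+44+69+33 = 330 min.
Row-greedy (each job in turn takes its cheapest remaining machine) gives 342 min, worse by 12.
Next-best assignment: Harbor→Machine M2, Apex→Machine M5, Iris→Machine M4, Quanta→Machine M6, Delta→Machine M1 = 331 min.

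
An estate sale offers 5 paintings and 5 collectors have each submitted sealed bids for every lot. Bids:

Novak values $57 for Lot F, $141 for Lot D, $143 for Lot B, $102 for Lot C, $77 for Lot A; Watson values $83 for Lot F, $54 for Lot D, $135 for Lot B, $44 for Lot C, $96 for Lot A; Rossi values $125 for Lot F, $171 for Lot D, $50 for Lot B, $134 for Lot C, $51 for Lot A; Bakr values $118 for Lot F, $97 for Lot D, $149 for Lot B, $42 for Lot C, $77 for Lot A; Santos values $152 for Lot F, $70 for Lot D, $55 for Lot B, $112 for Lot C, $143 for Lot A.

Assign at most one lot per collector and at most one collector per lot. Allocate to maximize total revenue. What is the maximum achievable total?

Max total: $672

Optimal: Novak→Lot D ($141), Watson→Lot A ($96), Rossi→Lot C ($134), Bakr→Lot B ($149), Santos→Lot F ($152) — total 141+96+134+149+152 = $672.
Max-entry greedy (repeatedly take the single best remaining cell) gives $670, worse by 2.
Next-best assignment: Novak→Lot D, Watson→Lot B, Rossi→Lot C, Bakr→Lot F, Santos→Lot A = $671.
Every other assignment is strictly worse.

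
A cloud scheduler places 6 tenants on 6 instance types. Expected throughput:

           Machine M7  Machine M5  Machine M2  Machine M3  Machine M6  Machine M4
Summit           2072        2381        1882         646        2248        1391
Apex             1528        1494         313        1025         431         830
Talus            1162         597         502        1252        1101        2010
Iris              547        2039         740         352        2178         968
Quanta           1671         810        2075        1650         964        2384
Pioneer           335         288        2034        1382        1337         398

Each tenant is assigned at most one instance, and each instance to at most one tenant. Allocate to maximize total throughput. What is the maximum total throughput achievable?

Maximum total: 11781 ops/s

This is the linear assignment problem.
Optimal: Summit→Machine M5 (2381 ops/s), Apex→Machine M7 (1528 ops/s), Talus→Machine M4 (2010 ops/s), Iris→Machine M6 (2178 ops/s), Quanta→Machine M3 (1650 ops/s), Pioneer→Machine M2 (2034 ops/s) — total 2381+1528+2010+2178+1650+2034 = 11781 ops/s.
Max-entry greedy (repeatedly take the single best remaining cell) gives 11757 ops/s, worse by 24.
Next-best assignment: Summit→Machine M5, Apex→Machine M7, Talus→Machine M3, Iris→Machine M6, Quanta→Machine M4, Pioneer→Machine M2 = 11757 ops/s.
No other one-to-one assignment exceeds 11781 ops/s.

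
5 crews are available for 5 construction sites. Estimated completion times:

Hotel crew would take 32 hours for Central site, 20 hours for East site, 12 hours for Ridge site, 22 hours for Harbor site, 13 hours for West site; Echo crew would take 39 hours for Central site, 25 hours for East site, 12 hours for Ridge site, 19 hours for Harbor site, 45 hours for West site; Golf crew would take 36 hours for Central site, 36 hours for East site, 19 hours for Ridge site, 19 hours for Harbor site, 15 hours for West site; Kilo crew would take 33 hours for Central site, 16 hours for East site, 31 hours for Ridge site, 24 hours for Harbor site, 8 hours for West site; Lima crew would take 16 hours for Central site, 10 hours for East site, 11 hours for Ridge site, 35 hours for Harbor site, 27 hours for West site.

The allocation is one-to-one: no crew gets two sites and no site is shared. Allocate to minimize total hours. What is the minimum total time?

Min total: 75 hours

Optimal: Hotel crew→East site (20 hours), Echo crew→Ridge site (12 hours), Golf crew→Harbor site (19 hours), Kilo crew→West site (8 hours), Lima crew→Central site (16 hours) — total 20+12+19+8+16 = 75 hours.
Row-greedy (each crew in turn takes its cheapest remaining site) gives 78 hours, worse by 3.
Swapping Kilo crew↔Golf crew (Kilo crew→Harbor site 24 hours, Golf crew→West site 15 hours) adds 12.
Checked against all permutations: 75 hours is optimal.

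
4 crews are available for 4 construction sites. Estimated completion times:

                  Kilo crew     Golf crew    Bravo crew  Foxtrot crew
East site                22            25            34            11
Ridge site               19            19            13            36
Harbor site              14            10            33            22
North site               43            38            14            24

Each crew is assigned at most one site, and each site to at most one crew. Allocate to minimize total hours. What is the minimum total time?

This is the linear assignment problem.
Optimal: Kilo crew→Ridge site (19 hours), Golf crew→Harbor site (10 hours), Bravo crew→North site (14 hours), Foxtrot crew→East site (11 hours) — total 19+10+14+11 = 54 hours.
Row-greedy (each crew in turn takes its cheapest remaining site) gives 58 hours, worse by 4.
Next-best assignment: Kilo crew→Harbor site, Golf crew→Ridge site, Bravo crew→North site, Foxtrot crew→East site = 58 hours.

Min total: 54 hours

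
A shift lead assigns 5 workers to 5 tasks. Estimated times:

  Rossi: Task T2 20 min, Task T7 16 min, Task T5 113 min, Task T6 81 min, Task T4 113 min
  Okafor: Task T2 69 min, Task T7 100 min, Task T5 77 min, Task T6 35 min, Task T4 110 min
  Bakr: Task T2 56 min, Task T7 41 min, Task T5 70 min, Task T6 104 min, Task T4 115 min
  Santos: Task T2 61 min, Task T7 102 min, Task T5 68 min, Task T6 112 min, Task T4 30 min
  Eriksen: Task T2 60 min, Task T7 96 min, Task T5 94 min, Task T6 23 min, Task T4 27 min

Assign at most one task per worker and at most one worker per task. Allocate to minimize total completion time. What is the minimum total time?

This is a one-to-one assignment (minimum-cost bipartite matching).
Optimal: Rossi→Task T2 (20 min), Okafor→Task T5 (77 min), Bakr→Task T7 (41 min), Santos→Task T4 (30 min), Eriksen→Task T6 (23 min) — total 20+77+41+30+23 = 191 min.
Column-greedy (each task in turn goes to its cheapest remaining worker) gives 262 min, worse by 71.
Swapping Santos↔Bakr (Santos→Task T7 102 min, Bakr→Task T4 115 min) adds 146.

Minimum total: 191 min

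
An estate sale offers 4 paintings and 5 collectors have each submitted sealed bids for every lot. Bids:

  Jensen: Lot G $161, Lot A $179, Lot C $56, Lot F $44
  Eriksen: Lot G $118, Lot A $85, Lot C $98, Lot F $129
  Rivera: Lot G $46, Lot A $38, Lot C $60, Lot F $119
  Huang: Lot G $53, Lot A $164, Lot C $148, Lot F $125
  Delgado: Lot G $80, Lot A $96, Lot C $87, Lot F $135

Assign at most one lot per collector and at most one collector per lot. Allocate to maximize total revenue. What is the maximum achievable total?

Maximum total: $580

This is the linear assignment problem.
Optimal: Eriksen→Lot G ($118), Jensen→Lot A ($179), Huang→Lot C ($148), Delgado→Lot F ($135) — total 118+179+148+135 = $580.
Column-greedy (each lot in turn goes to its best remaining collector) gives $558, worse by 22.
Next-best assignment: Eriksen→Lot G, Jensen→Lot A, Huang→Lot C, Rivera→Lot F = $564.
Checked against all permutations: $580 is optimal.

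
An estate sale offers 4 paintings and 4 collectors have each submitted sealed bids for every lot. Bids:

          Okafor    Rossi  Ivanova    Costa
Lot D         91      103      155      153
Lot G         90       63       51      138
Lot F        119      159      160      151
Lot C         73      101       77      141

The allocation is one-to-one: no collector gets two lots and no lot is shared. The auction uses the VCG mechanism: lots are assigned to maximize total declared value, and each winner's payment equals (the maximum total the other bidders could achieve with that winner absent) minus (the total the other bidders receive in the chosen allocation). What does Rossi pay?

Efficient allocation: Okafor→Lot G ($90), Rossi→Lot F ($159), Ivanova→Lot D ($155), Costa→Lot C ($141); total welfare W = $545.
Rossi receives Lot F at value $159, so the others get W − 159 = $386.
Without Rossi: best allocation of the remaining 3 bidders over all 4 lots is Okafor→Lot F ($119), Ivanova→Lot D ($155), Costa→Lot C ($141), total $415.
VCG payment = (others' best without Rossi) − (others' welfare with Rossi) = 415 − 386 = $29.

Rossi pays $29.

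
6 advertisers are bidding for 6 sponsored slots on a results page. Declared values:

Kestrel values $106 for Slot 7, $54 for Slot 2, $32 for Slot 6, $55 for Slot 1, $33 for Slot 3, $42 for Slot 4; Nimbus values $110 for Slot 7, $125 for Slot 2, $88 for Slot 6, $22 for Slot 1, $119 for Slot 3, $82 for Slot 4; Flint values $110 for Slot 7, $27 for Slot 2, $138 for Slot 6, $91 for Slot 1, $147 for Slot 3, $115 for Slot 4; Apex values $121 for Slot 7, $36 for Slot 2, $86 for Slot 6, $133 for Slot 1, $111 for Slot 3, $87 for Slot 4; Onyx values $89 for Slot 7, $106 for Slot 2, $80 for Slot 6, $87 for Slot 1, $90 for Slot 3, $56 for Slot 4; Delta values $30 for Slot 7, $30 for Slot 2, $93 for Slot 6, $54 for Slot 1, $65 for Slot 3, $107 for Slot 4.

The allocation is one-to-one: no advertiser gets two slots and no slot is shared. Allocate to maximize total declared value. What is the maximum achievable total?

Maximum total: $709

Optimal: Kestrel→Slot 7 ($106), Nimbus→Slot 3 ($119), Flint→Slot 6 ($138), Apex→Slot 1 ($133), Onyx→Slot 2 ($106), Delta→Slot 4 ($107) — total 106+119+138+133+106+107 = $709.
Row-greedy (each advertiser in turn takes its best remaining slot) gives $698, worse by 11.
Next-best assignment: Kestrel→Slot 7, Nimbus→Slot 2, Flint→Slot 6, Apex→Slot 1, Onyx→Slot 3, Delta→Slot 4 = $699.
Swapping Delta↔Nimbus (Delta→Slot 3 $65, Nimbus→Slot 4 $82) loses 79.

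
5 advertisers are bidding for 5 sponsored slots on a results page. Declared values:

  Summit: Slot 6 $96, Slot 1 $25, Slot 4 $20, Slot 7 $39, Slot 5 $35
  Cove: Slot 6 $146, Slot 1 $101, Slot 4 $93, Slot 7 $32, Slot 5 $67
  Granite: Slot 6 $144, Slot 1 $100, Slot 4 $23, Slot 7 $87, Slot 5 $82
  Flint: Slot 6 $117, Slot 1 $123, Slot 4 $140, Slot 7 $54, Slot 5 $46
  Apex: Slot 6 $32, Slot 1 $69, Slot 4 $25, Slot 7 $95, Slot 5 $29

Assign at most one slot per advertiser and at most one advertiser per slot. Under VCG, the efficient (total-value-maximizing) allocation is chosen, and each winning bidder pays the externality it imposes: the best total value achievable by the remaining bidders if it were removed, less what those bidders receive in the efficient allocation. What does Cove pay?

Cove pays $61.

Efficient allocation: Summit→Slot 5 ($35), Cove→Slot 6 ($146), Granite→Slot 1 ($100), Flint→Slot 4 ($140), Apex→Slot 7 ($95); total welfare W = $516.
Cove receives Slot 6 at value $146, so the others get W − 146 = $370.
Without Cove: best allocation of the remaining 4 bidders over all 5 slots is Summit→Slot 6 ($96), Granite→Slot 1 ($100), Flint→Slot 4 ($140), Apex→Slot 7 ($95), total $431.
VCG payment = (others' best without Cove) − (others' welfare with Cove) = 431 − 370 = $61.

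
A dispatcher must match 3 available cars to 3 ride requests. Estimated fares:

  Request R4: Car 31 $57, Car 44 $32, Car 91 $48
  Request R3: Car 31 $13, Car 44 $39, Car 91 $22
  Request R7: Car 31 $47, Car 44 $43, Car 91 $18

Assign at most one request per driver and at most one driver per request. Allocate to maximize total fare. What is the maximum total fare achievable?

Maximum total: $134

Treat this as an assignment problem: match each driver to one request.
Optimal: Car 31→Request R7 ($47), Car 44→Request R3 ($39), Car 91→Request R4 ($48) — total 47+39+48 = $134.
Row-greedy (each driver in turn takes its best remaining request) gives $122, worse by 12.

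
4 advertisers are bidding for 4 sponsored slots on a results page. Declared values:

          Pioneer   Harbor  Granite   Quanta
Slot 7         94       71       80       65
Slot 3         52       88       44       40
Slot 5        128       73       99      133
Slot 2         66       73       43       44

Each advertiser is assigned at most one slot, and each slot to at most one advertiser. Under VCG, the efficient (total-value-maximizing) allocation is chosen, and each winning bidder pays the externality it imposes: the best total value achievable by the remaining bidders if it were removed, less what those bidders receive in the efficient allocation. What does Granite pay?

Efficient allocation: Pioneer→Slot 2 ($66), Harbor→Slot 3 ($88), Granite→Slot 7 ($80), Quanta→Slot 5 ($133); total welfare W = $367.
Granite receives Slot 7 at value $80, so the others get W − 80 = $287.
Without Granite: best allocation of the remaining 3 bidders over all 4 slots is Pioneer→Slot 7 ($94), Harbor→Slot 3 ($88), Quanta→Slot 5 ($133), total $315.
VCG payment = (others' best without Granite) − (others' welfare with Granite) = 315 − 287 = $28.

Granite pays $28.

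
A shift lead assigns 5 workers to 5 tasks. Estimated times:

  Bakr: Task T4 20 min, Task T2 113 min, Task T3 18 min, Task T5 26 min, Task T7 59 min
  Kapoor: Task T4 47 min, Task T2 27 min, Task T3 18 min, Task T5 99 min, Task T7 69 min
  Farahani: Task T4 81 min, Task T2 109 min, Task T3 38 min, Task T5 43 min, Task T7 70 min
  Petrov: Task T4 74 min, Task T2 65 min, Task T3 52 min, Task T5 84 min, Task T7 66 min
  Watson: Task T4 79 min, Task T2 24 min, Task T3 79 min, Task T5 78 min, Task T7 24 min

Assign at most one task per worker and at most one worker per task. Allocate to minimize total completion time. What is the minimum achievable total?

Min total: 166 min

This is a one-to-one assignment (minimum-cost bipartite matching).
Optimal: Bakr→Task T4 (20 min), Kapoor→Task T2 (27 min), Farahani→Task T5 (43 min), Petrov→Task T3 (52 min), Watson→Task T7 (24 min) — total 20+27+43+52+24 = 166 min.
Row-greedy (each worker in turn takes its cheapest remaining task) gives 233 min, worse by 67.
Next-best assignment: Bakr→Task T4, Kapoor→Task T3, Farahani→Task T5, Petrov→Task T2, Watson→Task T7 = 170 min.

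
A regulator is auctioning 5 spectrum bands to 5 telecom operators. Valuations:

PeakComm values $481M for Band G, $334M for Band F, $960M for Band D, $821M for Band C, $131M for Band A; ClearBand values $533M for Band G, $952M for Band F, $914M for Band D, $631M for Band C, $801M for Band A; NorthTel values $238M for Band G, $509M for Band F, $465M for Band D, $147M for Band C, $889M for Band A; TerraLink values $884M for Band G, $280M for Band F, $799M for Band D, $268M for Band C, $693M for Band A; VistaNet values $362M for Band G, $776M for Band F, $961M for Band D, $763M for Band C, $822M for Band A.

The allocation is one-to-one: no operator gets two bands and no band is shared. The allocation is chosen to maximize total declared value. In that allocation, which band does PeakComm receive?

Optimal: PeakComm→Band C ($821M), ClearBand→Band F ($952M), NorthTel→Band A ($889M), TerraLink→Band G ($884M), VistaNet→Band D ($961M) — total 821+952+889+884+961 = $4507M.
Row-greedy (each operator in turn takes its best remaining band) gives $4448M, worse by 59.
Next-best assignment: PeakComm→Band D, ClearBand→Band F, NorthTel→Band A, TerraLink→Band G, VistaNet→Band C = $4448M.
Swapping ClearBand↔TerraLink (ClearBand→Band G $533M, TerraLink→Band F $280M) loses 1023.
PeakComm's own top band is Band D ($960M), but forcing PeakComm→Band D and reassigning the rest optimally gives only $4448M — worse by 59.

PeakComm receives Band C.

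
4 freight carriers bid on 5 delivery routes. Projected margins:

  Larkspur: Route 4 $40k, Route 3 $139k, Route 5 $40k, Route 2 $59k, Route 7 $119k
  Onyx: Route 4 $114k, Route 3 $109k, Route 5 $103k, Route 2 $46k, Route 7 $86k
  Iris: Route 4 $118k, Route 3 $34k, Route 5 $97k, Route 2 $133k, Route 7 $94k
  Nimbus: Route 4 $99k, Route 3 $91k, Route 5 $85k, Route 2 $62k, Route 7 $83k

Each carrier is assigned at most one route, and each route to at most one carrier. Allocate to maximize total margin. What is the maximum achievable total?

Treat this as an assignment problem: match each carrier to one route.
Optimal: Larkspur→Route 3 ($139k), Onyx→Route 5 ($103k), Iris→Route 2 ($133k), Nimbus→Route 4 ($99k) — total 139+103+133+99 = $474k.
Swapping Onyx↔Larkspur (Onyx→Route 3 $109k, Larkspur→Route 5 $40k) loses 93.

Max total: $474k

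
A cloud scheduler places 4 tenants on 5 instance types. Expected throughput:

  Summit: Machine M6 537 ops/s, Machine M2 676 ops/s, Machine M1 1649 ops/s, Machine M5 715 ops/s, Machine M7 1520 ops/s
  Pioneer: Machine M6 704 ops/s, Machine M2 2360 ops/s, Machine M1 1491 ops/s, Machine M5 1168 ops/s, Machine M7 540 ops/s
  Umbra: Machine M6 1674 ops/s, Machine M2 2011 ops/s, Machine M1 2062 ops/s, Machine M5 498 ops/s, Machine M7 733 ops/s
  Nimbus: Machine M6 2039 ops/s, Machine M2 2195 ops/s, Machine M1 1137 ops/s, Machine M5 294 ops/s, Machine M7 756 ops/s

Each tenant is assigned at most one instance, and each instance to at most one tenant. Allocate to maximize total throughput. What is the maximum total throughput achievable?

Optimal: Summit→Machine M7 (1520 ops/s), Pioneer→Machine M2 (2360 ops/s), Umbra→Machine M1 (2062 ops/s), Nimbus→Machine M6 (2039 ops/s) — total 1520+2360+2062+2039 = 7981 ops/s.
Column-greedy (each instance in turn goes to its best remaining tenant) gives 7176 ops/s, worse by 805.
Next-best assignment: Summit→Machine M5, Pioneer→Machine M2, Umbra→Machine M1, Nimbus→Machine M6 = 7176 ops/s.
Swapping Pioneer↔Umbra (Pioneer→Machine M1 1491 ops/s, Umbra→Machine M2 2011 ops/s) loses 920.

Maximum total: 7981 ops/s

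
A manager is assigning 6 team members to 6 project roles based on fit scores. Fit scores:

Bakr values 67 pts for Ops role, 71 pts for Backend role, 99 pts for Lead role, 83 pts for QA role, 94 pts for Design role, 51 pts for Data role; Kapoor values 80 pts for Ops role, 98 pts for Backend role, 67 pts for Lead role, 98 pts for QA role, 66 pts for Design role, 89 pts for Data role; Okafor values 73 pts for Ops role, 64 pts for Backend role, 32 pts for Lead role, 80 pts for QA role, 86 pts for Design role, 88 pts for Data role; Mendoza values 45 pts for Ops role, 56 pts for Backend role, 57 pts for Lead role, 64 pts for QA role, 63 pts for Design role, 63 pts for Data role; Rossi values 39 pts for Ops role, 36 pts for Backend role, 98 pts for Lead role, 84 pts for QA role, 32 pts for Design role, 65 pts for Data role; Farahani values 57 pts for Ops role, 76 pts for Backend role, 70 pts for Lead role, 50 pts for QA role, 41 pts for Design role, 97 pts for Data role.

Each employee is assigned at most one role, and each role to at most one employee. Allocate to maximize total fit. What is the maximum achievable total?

Max total: 524 pts

Optimal: Bakr→Design role (94 pts), Kapoor→Backend role (98 pts), Okafor→Ops role (73 pts), Mendoza→QA role (64 pts), Rossi→Lead role (98 pts), Farahani→Data role (97 pts) — total 94+98+73+64+98+97 = 524 pts.
Row-greedy (each employee in turn takes its best remaining role) gives 429 pts, worse by 95.
Swapping Rossi↔Bakr (Rossi→Design role 32 pts, Bakr→Lead role 99 pts) loses 61.
Checked against all permutations: 524 pts is optimal.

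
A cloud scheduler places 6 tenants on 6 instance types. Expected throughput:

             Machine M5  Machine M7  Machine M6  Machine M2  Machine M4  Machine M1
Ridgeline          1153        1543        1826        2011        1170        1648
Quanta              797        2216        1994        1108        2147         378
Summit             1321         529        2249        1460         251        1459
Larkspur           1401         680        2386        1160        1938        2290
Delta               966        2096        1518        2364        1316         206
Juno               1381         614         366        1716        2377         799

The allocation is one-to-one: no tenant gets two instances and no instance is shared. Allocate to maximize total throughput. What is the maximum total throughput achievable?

Max total: 12649 ops/s

This is a one-to-one assignment (maximum-weight bipartite matching).
Optimal: Ridgeline→Machine M5 (1153 ops/s), Quanta→Machine M7 (2216 ops/s), Summit→Machine M6 (2249 ops/s), Larkspur→Machine M1 (2290 ops/s), Delta→Machine M2 (2364 ops/s), Juno→Machine M4 (2377 ops/s) — total 1153+2216+2249+2290+2364+2377 = 12649 ops/s.
Max-entry greedy (repeatedly take the single best remaining cell) gives 12312 ops/s, worse by 337.
Checked against all permutations: 12649 ops/s is optimal.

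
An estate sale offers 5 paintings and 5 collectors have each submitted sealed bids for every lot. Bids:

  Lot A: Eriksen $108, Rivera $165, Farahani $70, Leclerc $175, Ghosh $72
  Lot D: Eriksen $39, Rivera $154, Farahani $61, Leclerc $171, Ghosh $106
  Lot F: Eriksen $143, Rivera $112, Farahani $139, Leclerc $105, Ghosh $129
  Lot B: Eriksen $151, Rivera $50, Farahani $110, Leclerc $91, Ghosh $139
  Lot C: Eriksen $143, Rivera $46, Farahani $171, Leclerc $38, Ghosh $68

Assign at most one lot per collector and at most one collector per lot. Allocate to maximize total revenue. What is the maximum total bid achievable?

Max total: $789

Optimal: Eriksen→Lot F ($143), Rivera→Lot A ($165), Farahani→Lot C ($171), Leclerc→Lot D ($171), Ghosh→Lot B ($139) — total 143+165+171+171+139 = $789.
Column-greedy (each lot in turn goes to its best remaining collector) gives $782, worse by 7.
Swapping Leclerc↔Eriksen (Leclerc→Lot F $105, Eriksen→Lot D $39) loses 170.
Checked against all permutations: $789 is optimal.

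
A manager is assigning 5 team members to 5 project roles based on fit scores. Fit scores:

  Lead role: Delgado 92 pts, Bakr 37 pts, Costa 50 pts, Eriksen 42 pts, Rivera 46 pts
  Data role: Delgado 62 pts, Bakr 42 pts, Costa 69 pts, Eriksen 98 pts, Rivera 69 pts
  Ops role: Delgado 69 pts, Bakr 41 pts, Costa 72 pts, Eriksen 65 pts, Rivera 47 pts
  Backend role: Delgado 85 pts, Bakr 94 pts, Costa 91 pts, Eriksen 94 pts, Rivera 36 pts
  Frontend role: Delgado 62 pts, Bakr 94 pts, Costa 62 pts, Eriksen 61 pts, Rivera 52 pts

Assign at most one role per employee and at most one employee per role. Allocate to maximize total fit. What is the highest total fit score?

Maximum total: 422 pts

Optimal: Delgado→Lead role (92 pts), Bakr→Frontend role (94 pts), Costa→Backend role (91 pts), Eriksen→Data role (98 pts), Rivera→Ops role (47 pts) — total 92+94+91+98+47 = 422 pts.
Column-greedy (each role in turn goes to its best remaining employee) gives 408 pts, worse by 14.
Next-best assignment: Delgado→Lead role, Bakr→Frontend role, Costa→Ops role, Eriksen→Backend role, Rivera→Data role = 421 pts.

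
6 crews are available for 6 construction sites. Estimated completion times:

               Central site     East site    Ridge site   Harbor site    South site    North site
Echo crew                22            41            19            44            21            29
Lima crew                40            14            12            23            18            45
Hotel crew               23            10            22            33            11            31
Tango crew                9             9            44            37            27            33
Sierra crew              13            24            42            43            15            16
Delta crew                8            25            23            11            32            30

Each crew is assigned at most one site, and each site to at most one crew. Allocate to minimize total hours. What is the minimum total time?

Minimum total: 79 hours

Treat this as an assignment problem: match each crew to one site.
Optimal: Echo crew→South site (21 hours), Lima crew→Ridge site (12 hours), Hotel crew→East site (10 hours), Tango crew→Central site (9 hours), Sierra crew→North site (16 hours), Delta crew→Harbor site (11 hours) — total 21+12+10+9+16+11 = 79 hours.
Column-greedy (each site in turn goes to its cheapest remaining crew) gives 106 hours, worse by 27.
Swapping Sierra crew↔Delta crew (Sierra crew→Harbor site 43 hours, Delta crew→North site 30 hours) adds 46.
No other one-to-one assignment undercuts 79 hours.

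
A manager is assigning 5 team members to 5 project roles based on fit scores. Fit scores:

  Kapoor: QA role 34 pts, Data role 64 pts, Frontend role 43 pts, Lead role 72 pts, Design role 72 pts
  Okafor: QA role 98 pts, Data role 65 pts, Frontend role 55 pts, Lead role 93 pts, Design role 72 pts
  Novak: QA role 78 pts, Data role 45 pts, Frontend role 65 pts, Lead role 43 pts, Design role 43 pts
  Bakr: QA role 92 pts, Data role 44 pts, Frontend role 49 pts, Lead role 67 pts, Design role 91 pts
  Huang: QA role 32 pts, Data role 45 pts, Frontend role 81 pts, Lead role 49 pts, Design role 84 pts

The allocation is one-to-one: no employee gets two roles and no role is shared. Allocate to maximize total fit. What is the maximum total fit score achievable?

Optimal: Kapoor→Data role (64 pts), Okafor→Lead role (93 pts), Novak→QA role (78 pts), Bakr→Design role (91 pts), Huang→Frontend role (81 pts) — total 64+93+78+91+81 = 407 pts.
Max-entry greedy (repeatedly take the single best remaining cell) gives 387 pts, worse by 20.
No other one-to-one assignment exceeds 407 pts.

Max total: 407 pts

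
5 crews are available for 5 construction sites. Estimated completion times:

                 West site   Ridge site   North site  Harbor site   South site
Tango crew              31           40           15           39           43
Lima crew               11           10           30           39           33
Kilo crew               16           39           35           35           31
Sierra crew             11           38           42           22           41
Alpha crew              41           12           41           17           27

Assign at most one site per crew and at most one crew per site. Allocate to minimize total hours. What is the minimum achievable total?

This is a one-to-one assignment (minimum-cost bipartite matching).
Optimal: Tango crew→North site (15 hours), Lima crew→Ridge site (10 hours), Kilo crew→South site (31 hours), Sierra crew→West site (11 hours), Alpha crew→Harbor site (17 hours) — total 15+10+31+11+17 = 84 hours.
Column-greedy (each site in turn goes to its cheapest remaining crew) gives 91 hours, worse by 7.
Swapping Alpha crew↔Lima crew (Alpha crew→Ridge site 12 hours, Lima crew→Harbor site 39 hours) adds 24.
No other one-to-one assignment undercuts 84 hours.

Minimum total: 84 hours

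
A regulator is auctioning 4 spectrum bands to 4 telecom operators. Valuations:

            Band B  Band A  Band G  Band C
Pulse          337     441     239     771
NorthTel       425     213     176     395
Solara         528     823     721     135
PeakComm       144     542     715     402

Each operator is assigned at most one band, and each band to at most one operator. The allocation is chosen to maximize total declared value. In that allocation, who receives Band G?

PeakComm receives Band G.

Optimal: Pulse→Band C ($771M), NorthTel→Band B ($425M), Solara→Band A ($823M), PeakComm→Band G ($715M) — total 771+425+823+715 = $2734M.
Column-greedy (each band in turn goes to its best remaining operator) gives $1704M, worse by 1030.
Next-best assignment: Pulse→Band C, NorthTel→Band B, Solara→Band G, PeakComm→Band A = $2459M.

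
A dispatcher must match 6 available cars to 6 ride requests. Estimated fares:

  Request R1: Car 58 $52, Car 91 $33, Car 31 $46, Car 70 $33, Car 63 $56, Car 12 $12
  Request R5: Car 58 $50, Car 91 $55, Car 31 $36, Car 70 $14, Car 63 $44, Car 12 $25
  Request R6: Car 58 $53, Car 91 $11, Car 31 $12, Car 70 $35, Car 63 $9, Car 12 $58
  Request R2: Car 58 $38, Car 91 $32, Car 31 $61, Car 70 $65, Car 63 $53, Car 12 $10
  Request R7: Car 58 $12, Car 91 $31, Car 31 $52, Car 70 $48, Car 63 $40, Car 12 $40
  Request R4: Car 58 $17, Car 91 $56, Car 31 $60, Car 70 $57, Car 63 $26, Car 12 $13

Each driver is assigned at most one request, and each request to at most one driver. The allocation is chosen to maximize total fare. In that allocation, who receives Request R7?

Optimal: Car 58→Request R5 ($50), Car 91→Request R4 ($56), Car 31→Request R7 ($52), Car 70→Request R2 ($65), Car 63→Request R1 ($56), Car 12→Request R6 ($58) — total 50+56+52+65+56+58 = $337.
Row-greedy (each driver in turn takes its best remaining request) gives $299, worse by 38.
Car 31's own top request is Request R2 ($61), but forcing Car 31→Request R2 and reassigning the rest optimally gives only $329 — worse by 8.

Car 31 receives Request R7.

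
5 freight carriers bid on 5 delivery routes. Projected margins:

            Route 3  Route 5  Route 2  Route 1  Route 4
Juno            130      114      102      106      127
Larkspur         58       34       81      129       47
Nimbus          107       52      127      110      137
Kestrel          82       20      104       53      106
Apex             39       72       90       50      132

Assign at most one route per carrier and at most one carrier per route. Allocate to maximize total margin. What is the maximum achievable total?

Optimal: Juno→Route 5 ($114k), Larkspur→Route 1 ($129k), Nimbus→Route 3 ($107k), Kestrel→Route 2 ($104k), Apex→Route 4 ($132k) — total 114+129+107+104+132 = $586k.
Column-greedy (each route in turn goes to its best remaining carrier) gives $564k, worse by 22.

Max total: $586k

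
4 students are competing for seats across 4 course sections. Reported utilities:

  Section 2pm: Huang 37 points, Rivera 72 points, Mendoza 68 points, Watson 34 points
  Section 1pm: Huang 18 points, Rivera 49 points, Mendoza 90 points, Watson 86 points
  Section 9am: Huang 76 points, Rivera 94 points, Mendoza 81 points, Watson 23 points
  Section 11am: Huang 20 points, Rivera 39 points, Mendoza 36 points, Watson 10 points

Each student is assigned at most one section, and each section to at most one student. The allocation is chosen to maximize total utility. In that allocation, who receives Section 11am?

Mendoza receives Section 11am.

Optimal: Huang→Section 9am (76 points), Rivera→Section 2pm (72 points), Mendoza→Section 11am (36 points), Watson→Section 1pm (86 points) — total 76+72+36+86 = 270 points.
Max-entry greedy (repeatedly take the single best remaining cell) gives 231 points, worse by 39.
No other one-to-one assignment exceeds 270 points.
Mendoza's own top section is Section 1pm (90 points), but forcing Mendoza→Section 1pm and reassigning the rest optimally gives only 248 points — worse by 22.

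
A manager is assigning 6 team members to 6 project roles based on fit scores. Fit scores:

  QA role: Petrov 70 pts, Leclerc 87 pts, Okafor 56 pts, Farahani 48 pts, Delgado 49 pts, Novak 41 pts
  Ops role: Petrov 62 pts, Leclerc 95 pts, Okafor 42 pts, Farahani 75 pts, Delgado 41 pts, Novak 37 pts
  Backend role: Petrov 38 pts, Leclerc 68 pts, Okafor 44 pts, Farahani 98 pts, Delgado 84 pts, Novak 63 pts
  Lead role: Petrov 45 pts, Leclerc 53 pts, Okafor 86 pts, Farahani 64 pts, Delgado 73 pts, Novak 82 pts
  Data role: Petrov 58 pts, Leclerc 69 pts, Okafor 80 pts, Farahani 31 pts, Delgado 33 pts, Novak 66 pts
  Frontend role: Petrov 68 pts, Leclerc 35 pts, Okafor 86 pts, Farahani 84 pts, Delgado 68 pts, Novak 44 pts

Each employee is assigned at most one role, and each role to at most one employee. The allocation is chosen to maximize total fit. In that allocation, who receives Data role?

Optimal: Petrov→QA role (70 pts), Leclerc→Ops role (95 pts), Okafor→Data role (80 pts), Farahani→Frontend role (84 pts), Delgado→Backend role (84 pts), Novak→Lead role (82 pts) — total 70+95+80+84+84+82 = 495 pts.
Row-greedy (each employee in turn takes its best remaining role) gives 483 pts, worse by 12.
Swapping Petrov↔Delgado (Petrov→Backend role 38 pts, Delgado→QA role 49 pts) loses 67.
Checked against all permutations: 495 pts is optimal.
Okafor's own top role is Lead role (86 pts), but forcing Okafor→Lead role and reassigning the rest optimally gives only 485 pts — worse by 10.

Okafor receives Data role.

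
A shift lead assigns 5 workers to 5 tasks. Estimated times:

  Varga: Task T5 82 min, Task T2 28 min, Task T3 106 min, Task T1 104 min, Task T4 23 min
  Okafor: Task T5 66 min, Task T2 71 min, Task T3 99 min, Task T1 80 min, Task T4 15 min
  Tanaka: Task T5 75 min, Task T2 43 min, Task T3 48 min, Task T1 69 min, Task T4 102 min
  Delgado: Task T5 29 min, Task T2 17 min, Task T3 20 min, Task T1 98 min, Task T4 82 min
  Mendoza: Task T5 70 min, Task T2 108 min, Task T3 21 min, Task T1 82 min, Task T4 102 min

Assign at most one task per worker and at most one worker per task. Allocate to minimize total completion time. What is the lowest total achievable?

Minimum total: 162 min

Optimal: Varga→Task T2 (28 min), Okafor→Task T4 (15 min), Tanaka→Task T1 (69 min), Delgado→Task T5 (29 min), Mendoza→Task T3 (21 min) — total 28+15+69+29+21 = 162 min.
Min-entry greedy (repeatedly take the single cheapest remaining cell) gives 204 min, worse by 42.
Next-best assignment: Varga→Task T4, Okafor→Task T5, Tanaka→Task T1, Delgado→Task T2, Mendoza→Task T3 = 196 min.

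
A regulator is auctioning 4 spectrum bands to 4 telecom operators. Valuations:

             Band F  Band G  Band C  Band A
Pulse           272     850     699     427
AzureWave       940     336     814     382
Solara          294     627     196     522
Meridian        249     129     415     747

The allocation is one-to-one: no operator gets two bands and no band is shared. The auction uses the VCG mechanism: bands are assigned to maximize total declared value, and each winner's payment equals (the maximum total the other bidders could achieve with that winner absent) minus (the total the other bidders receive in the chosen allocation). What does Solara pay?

Solara pays $151M.

Efficient allocation: Pulse→Band C ($699M), AzureWave→Band F ($940M), Solara→Band G ($627M), Meridian→Band A ($747M); total welfare W = $3013M.
Solara receives Band G at value $627M, so the others get W − 627 = $2386M.
Without Solara: best allocation of the remaining 3 bidders over all 4 bands is Pulse→Band G ($850M), AzureWave→Band F ($940M), Meridian→Band A ($747M), total $2537M.
VCG payment = (others' best without Solara) − (others' welfare with Solara) = 2537 − 2386 = $151M.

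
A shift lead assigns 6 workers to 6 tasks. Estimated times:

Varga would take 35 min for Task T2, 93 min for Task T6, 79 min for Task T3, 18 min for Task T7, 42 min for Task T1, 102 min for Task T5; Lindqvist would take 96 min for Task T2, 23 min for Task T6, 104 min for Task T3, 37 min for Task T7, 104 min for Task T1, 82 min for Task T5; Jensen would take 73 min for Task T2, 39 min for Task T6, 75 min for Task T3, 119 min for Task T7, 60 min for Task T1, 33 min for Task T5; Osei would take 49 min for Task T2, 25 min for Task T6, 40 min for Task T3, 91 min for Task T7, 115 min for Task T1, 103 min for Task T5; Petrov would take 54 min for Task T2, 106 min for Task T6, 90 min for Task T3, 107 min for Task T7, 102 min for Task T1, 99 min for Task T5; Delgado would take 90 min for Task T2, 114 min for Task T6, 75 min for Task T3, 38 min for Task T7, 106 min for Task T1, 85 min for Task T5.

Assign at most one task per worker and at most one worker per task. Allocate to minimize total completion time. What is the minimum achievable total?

Optimal: Varga→Task T1 (42 min), Lindqvist→Task T6 (23 min), Jensen→Task T5 (33 min), Osei→Task T3 (40 min), Petrov→Task T2 (54 min), Delgado→Task T7 (38 min) — total 42+23+33+40+54+38 = 230 min.
Min-entry greedy (repeatedly take the single cheapest remaining cell) gives 274 min, worse by 44.

Minimum total: 230 min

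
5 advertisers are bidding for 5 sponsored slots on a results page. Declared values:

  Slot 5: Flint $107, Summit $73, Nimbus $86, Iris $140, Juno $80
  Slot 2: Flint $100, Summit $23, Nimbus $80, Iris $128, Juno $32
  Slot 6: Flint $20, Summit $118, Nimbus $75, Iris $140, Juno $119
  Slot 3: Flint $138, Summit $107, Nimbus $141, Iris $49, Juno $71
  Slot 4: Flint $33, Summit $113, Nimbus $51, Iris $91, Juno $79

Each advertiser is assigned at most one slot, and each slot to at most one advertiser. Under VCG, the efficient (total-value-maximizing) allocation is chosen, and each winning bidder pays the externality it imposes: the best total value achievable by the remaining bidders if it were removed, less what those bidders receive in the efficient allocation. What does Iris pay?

Iris pays $7.

Efficient allocation: Flint→Slot 2 ($100), Summit→Slot 4 ($113), Nimbus→Slot 3 ($141), Iris→Slot 5 ($140), Juno→Slot 6 ($119); total welfare W = $613.
Iris receives Slot 5 at value $140, so the others get W − 140 = $473.
Without Iris: best allocation of the remaining 4 bidders over all 5 slots is Flint→Slot 5 ($107), Summit→Slot 4 ($113), Nimbus→Slot 3 ($141), Juno→Slot 6 ($119), total $480.
VCG payment = (others' best without Iris) − (others' welfare with Iris) = 480 − 473 = $7.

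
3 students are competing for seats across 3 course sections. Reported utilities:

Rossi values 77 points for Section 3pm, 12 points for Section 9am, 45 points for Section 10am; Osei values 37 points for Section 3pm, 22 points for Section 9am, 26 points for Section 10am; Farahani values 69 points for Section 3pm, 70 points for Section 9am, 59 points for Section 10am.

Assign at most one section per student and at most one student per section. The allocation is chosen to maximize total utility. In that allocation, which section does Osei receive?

Optimal: Rossi→Section 3pm (77 points), Osei→Section 10am (26 points), Farahani→Section 9am (70 points) — total 77+26+70 = 173 points.
Next-best assignment: Rossi→Section 3pm, Osei→Section 9am, Farahani→Section 10am = 158 points.
Osei's own top section is Section 3pm (37 points), but forcing Osei→Section 3pm and reassigning the rest optimally gives only 152 points — worse by 21.

Osei receives Section 10am.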